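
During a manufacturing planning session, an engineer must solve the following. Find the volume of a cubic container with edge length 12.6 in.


Shape: cube
Side s = 12.6 in
Formula: V = s^3
V = 12.6 * 12.6 * 12.6
V = 158.76 * 12.6
V = 2000.376
2000.376 in^3


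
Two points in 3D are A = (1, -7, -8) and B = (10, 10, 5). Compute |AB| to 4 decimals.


3D distance between two points
P1 = (1, -7, -8), P2 = (10, 10, 5)
Formula: d = sqrt((x2-x1)^2 + (y2-y1)^2 + (z2-z1)^2)
dx = 10 - 1 = 9
dy = 10 - -7 = 17
dz = 5 - -8 = 13
dx^2 + dy^2 + dz^2 = 81 + 289 + 169 = 539
d = sqrt(539)
d = 23.2164
23.2164 units


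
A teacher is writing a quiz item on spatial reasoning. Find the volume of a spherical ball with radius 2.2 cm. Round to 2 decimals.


Shape: sphere
Radius r = 2.2 cm
Formula: V = (4/3) * pi * r^3
r^3 = 10.648
(4/3) * 10.648 = 14.197333
V = 14.197333 * pi
V = 44.6
44.6 cm^3


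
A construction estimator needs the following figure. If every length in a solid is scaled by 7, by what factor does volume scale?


Linear scale factor k = 7
Rule: under a linear scaling by k, volumes scale by k^3.
k^3 = 7 * 7 * 7
k^3 = 49 * 7
k^3 = 343
Volume scales by a factor of 343.
343 (dimensionless)


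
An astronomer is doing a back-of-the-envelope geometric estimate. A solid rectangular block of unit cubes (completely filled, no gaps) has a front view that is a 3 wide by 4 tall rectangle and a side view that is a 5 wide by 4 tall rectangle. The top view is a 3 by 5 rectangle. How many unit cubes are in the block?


Orthographic views of a solid rectangular block:
Front view 3 x 4 -> length = 3, height = 4
Side view 5 x 4 -> width = 5, height = 4 (consistent)
Top view 3 x 5 -> confirms length = 3, width = 5
The block is 3 x 5 x 4.
Total unit cubes = 3 * 5 * 4 = 60
60 unit cubes


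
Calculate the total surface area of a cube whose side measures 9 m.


Shape: cube
Side s = 9 m
A cube has 6 square faces.
Formula: SA = 6 * s^2
s^2 = 81
SA = 6 * 81
SA = 486
486 m^2


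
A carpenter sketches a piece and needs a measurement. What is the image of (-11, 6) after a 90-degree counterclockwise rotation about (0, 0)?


Transformation: rotation about the origin
Original point: (-11, 6)
Rule for 90 deg counterclockwise: (x, y) -> (-y, x)
Apply: (-11, 6) -> (-6, -11)
(-6, -11)


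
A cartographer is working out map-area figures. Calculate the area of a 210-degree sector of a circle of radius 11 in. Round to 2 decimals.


Shape: circular sector
Radius r = 11 in, Angle = 210 degrees
Formula: A = (angle/360) * pi * r^2
r^2 = 121
Fraction of circle = 210/360
A = (210/360) * pi * 121
A = 70.583333 * pi
A = 221.74
221.74 in^2


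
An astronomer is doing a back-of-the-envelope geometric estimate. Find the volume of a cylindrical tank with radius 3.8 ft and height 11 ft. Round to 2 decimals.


Shape: cylinder
Radius r = 3.8 ft, Height h = 11 ft
Formula: V = pi * r^2 * h
r^2 = 14.44
V = pi * 14.44 * 11
V = 158.84 * pi
V = 499.01
499.01 ft^3


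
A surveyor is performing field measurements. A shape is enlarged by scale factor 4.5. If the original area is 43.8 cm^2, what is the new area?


Linear scale factor k = 4.5
Original area = 43.8 cm^2
Rule: under a linear scaling by k, areas scale by k^2.
k^2 = 4.5^2 = 20.25
New area = 43.8 * 20.25
New area = 886.95
886.95 cm^2


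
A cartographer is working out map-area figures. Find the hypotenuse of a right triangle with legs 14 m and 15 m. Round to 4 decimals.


Shape: right triangle
Legs a = 14 m, b = 15 m
Formula: c = sqrt(a^2 + b^2)
a^2 = 196, b^2 = 225
a^2 + b^2 = 421
c = sqrt(421)
c = 20.5183
20.5183 m


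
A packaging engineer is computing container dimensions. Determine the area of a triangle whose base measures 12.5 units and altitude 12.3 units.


Shape: triangle
Base b = 12.5 units, Height h = 12.3 units
Formula: A = (1/2) * b * h
A = 0.5 * 12.5 * 12.3
A = 0.5 * 153.75
A = 76.875
76.875 units^2


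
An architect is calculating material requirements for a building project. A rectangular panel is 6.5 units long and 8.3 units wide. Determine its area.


Shape: rectangle
Length l = 6.5 units, Width w = 8.3 units
Formula: A = l * w
A = 6.5 * 8.3
A = 53.95
53.95 units^2


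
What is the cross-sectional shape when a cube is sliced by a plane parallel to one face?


Solid: cube
Cutting plane: parallel to one face
Visualize the intersection of the plane with the solid's surface.
The boundary of the cut region is a square.
square


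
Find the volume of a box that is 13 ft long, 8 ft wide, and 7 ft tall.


Shape: rectangular prism
l = 13 ft, w = 8 ft, h = 7 ft
Formula: V = l * w * h
V = 13 * 8 * 7
V = 104 * 7
V = 728
728 ft^3


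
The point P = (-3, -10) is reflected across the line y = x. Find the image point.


Transformation: reflection
Original point: (-3, -10)
Rule for reflection over y = x: (x, y) -> (y, x)
Apply: (-3, -10) -> (-10, -3)
(-10, -3)


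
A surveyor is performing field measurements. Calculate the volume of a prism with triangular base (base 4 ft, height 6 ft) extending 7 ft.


Shape: triangular prism
Triangle base = 4 ft, triangle height = 6 ft, prism length L = 7 ft
Formula: V = (1/2 * b * h_tri) * L
Cross-section area = 0.5 * 4 * 6 = 12
V = 12 * 7
V = 84
84 ft^3


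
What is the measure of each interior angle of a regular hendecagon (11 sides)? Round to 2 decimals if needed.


Shape: regular hendecagon (11 sides)
Formula: interior angle = (n - 2) * 180 / n
(n - 2) = 9
(n - 2) * 180 = 1620
angle = 1620 / 11
angle = 147.27
147.27 degrees


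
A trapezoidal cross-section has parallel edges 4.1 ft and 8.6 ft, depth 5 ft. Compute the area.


Shape: trapezoid
Parallel sides a = 4.1 ft, b = 8.6 ft; Height h = 5 ft
Formula: A = (a + b) * h / 2
a + b = 4.1 + 8.6 = 12.7
A = 12.7 * 5 / 2
A = 63.5 / 2
A = 31.75
31.75 ft^2


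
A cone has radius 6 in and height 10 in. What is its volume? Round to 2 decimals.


Shape: cone
Radius r = 6 in, Height h = 10 in
Formula: V = (1/3) * pi * r^2 * h
r^2 = 36
pi * r^2 * h = pi * 36 * 10 = 360 * pi
V = 360 * pi / 3
V = 376.99
376.99 in^3


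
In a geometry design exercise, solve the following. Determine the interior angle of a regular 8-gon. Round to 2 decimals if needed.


Shape: regular octagon (8 sides)
Formula: interior angle = (n - 2) * 180 / n
(n - 2) = 6
(n - 2) * 180 = 1080
angle = 1080 / 8
angle = 135
135 degrees


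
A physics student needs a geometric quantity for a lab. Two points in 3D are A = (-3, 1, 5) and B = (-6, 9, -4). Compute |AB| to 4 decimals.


3D distance between two points
P1 = (-3, 1, 5), P2 = (-6, 9, -4)
Formula: d = sqrt((x2-x1)^2 + (y2-y1)^2 + (z2-z1)^2)
dx = -6 - -3 = -3
dy = 9 - 1 = 8
dz = -4 - 5 = -9
dx^2 + dy^2 + dz^2 = 9 + 64 + 81 = 154
d = sqrt(154)
d = 12.4097
12.4097 units


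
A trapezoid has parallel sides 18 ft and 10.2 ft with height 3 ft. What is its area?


Shape: trapezoid
Parallel sides a = 18 ft, b = 10.2 ft; Height h = 3 ft
Formula: A = (a + b) * h / 2
a + b = 18 + 10.2 = 28.2
A = 28.2 * 3 / 2
A = 84.6 / 2
A = 42.3
42.3 ft^2


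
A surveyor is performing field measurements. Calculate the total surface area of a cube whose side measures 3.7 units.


Shape: cube
Side s = 3.7 units
A cube has 6 square faces.
Formula: SA = 6 * s^2
s^2 = 13.69
SA = 6 * 13.69
SA = 82.14
82.14 units^2


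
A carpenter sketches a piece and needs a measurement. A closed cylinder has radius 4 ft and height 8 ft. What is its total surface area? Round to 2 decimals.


Shape: closed cylinder
Radius r = 4 ft, Height h = 8 ft
Formula: SA = 2*pi*r^2 + 2*pi*r*h = 2*pi*r*(r + h)
r + h = 12
2 * r * (r + h) = 2 * 4 * 12 = 96
SA = 96 * pi
SA = 301.59
301.59 ft^2


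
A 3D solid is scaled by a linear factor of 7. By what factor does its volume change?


Linear scale factor k = 7
Rule: under a linear scaling by k, volumes scale by k^3.
k^3 = 7 * 7 * 7
k^3 = 49 * 7
k^3 = 343
Volume scales by a factor of 343.
343 (dimensionless)


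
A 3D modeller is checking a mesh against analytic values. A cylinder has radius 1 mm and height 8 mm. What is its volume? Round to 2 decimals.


Shape: cylinder
Radius r = 1 mm, Height h = 8 mm
Formula: V = pi * r^2 * h
r^2 = 1
V = pi * 1 * 8
V = 8 * pi
V = 25.13
25.13 mm^3


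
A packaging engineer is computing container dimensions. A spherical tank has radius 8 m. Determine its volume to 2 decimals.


Shape: sphere
Radius r = 8 m
Formula: V = (4/3) * pi * r^3
r^3 = 512
(4/3) * 512 = 682.666667
V = 682.666667 * pi
V = 2144.66
2144.66 m^3


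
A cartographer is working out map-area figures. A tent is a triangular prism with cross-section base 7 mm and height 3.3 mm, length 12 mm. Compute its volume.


Shape: triangular prism
Triangle base = 7 mm, triangle height = 3.3 mm, prism length L = 12 mm
Formula: V = (1/2 * b * h_tri) * L
Cross-section area = 0.5 * 7 * 3.3 = 11.55
V = 11.55 * 12
V = 138.6
138.6 mm^3


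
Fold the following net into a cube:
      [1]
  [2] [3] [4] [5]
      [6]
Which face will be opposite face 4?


Net: cross layout. Take square 3 as the base (bottom).
Fold the four squares in the horizontal row up around 3: 2 -> left, 4 -> right, 5 wraps to the top.
Fold 1 and 6 up from 3: 1 -> back, 6 -> front.
Opposite pairs are therefore: (1, 6), (2, 4), (3, 5).
Face 4 is opposite face 2.
face 2


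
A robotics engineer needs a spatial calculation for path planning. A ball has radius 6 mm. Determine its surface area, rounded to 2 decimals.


Shape: sphere
Radius r = 6 mm
Formula: SA = 4 * pi * r^2
r^2 = 36
SA = 4 * pi * 36
SA = 144 * pi
SA = 452.39
452.39 mm^2


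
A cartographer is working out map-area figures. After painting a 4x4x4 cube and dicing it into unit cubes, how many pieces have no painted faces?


Large cube: 4 x 4 x 4, cut into unit cubes.
n = 4, so n - 2 = 2
Unpainted cubes form the interior (n - 2)^3 block.
(n - 2)^3 = 2^3 = 8
8 unit cubes


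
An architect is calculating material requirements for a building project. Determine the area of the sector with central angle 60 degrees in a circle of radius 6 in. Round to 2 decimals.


Shape: circular sector
Radius r = 6 in, Angle = 60 degrees
Formula: A = (angle/360) * pi * r^2
r^2 = 36
Fraction of circle = 60/360
A = (60/360) * pi * 36
A = 6 * pi
A = 18.85
18.85 in^2


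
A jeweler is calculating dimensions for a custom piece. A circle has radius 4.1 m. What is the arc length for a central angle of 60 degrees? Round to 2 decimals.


Shape: circular arc
Radius r = 4.1 m, Angle = 60 degrees
Formula: L = (angle/360) * 2 * pi * r
2 * pi * r = 8.2 * pi
L = (60/360) * 8.2 * pi
L = 1.366667 * pi
L = 4.29
4.29 m


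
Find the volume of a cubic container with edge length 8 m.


Shape: cube
Side s = 8 m
Formula: V = s^3
V = 8 * 8 * 8
V = 64 * 8
V = 512
512 m^3


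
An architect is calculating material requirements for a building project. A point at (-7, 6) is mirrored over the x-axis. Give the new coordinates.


Transformation: reflection
Original point: (-7, 6)
Rule for reflection over the x-axis: (x, y) -> (x, -y)
Apply: (-7, 6) -> (-7, -6)
(-7, -6)


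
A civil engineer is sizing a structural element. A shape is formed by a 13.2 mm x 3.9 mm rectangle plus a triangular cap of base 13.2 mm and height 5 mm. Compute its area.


Composite shape: rectangle + triangle
Rectangle area = 13.2 * 3.9 = 51.48
Triangle area = 0.5 * 13.2 * 5 = 33
Total = 51.48 + 33
Total = 84.48
84.48 mm^2


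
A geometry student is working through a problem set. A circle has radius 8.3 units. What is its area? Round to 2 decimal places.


Shape: circle
Radius r = 8.3 units
Formula: A = pi * r^2
r^2 = 8.3^2 = 68.89
A = pi * 68.89
A = 216.42
216.42 units^2


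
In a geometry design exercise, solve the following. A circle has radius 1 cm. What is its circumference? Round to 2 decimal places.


Shape: circle
Radius r = 1 cm
Formula: C = 2 * pi * r
C = 2 * pi * 1
C = 2 * pi
C = 6.28
6.28 cm


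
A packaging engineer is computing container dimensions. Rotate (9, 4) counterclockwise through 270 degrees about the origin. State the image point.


Transformation: rotation about the origin
Original point: (9, 4)
Rule for 270 deg counterclockwise: (x, y) -> (y, -x)
Apply: (9, 4) -> (4, -9)
(4, -9)


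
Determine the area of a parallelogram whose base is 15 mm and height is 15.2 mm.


Shape: parallelogram
Base b = 15 mm, Height h = 15.2 mm
Formula: A = b * h
A = 15 * 15.2
A = 228
228 mm^2


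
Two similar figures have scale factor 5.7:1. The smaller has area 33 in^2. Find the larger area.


Linear scale factor k = 5.7
Original area = 33 in^2
Rule: under a linear scaling by k, areas scale by k^2.
k^2 = 5.7^2 = 32.49
New area = 33 * 32.49
New area = 1072.17
1072.17 in^2


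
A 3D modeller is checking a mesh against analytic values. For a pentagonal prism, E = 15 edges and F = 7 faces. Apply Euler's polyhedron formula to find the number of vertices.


Polyhedron: pentagonal prism
Euler's formula for convex polyhedra: V - E + F = 2
Given: E = 15 edges and F = 7 faces
Solve for V:
V = 2 + E - F = 2 + 15 - 7 = 10
10 vertices


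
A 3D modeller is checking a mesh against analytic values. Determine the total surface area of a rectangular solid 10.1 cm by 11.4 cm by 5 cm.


Shape: rectangular prism
l = 10.1 cm, w = 11.4 cm, h = 5 cm
Formula: SA = 2(lw + lh + wh)
lw = 115.14, lh = 50.5, wh = 57
lw + lh + wh = 222.64
SA = 2 * 222.64
SA = 445.28
445.28 cm^2


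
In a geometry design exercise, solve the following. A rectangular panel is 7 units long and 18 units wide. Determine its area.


Shape: rectangle
Length l = 7 units, Width w = 18 units
Formula: A = l * w
A = 7 * 18
A = 126
126 units^2


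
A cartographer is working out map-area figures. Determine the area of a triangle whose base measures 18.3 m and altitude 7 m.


Shape: triangle
Base b = 18.3 m, Height h = 7 m
Formula: A = (1/2) * b * h
A = 0.5 * 18.3 * 7
A = 0.5 * 128.1
A = 64.05
64.05 m^2


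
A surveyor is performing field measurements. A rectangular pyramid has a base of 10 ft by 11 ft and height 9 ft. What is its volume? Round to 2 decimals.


Shape: rectangular pyramid
Base: 10 ft x 11 ft, Height h = 9 ft
Formula: V = (1/3) * base_area * h
base_area = 10 * 11 = 110
base_area * h = 110 * 9 = 990
V = 990 / 3
V = 330
330 ft^3


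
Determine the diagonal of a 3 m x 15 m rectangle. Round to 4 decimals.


Shape: rectangle (diagonal via Pythagoras)
Sides: 3 m and 15 m
Formula: d = sqrt(l^2 + w^2)
l^2 = 9, w^2 = 225
l^2 + w^2 = 234
d = sqrt(234)
d = 15.2971
15.2971 m


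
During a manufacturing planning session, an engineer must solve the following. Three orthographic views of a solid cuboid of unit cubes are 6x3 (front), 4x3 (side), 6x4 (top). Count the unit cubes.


Orthographic views of a solid rectangular block:
Front view 6 x 3 -> length = 6, height = 3
Side view 4 x 3 -> width = 4, height = 3 (consistent)
Top view 6 x 4 -> confirms length = 6, width = 4
The block is 6 x 4 x 3.
Total unit cubes = 6 * 4 * 3 = 72
72 unit cubes


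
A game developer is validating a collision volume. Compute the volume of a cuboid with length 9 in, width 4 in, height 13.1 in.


Shape: rectangular prism
l = 9 in, w = 4 in, h = 13.1 in
Formula: V = l * w * h
V = 9 * 4 * 13.1
V = 36 * 13.1
V = 471.6
471.6 in^3


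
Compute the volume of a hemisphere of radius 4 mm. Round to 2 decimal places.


Shape: hemisphere (half of a sphere)
Radius r = 4 mm
Formula: V = (1/2) * (4/3) * pi * r^3 = (2/3) * pi * r^3
r^3 = 64
(2/3) * 64 = 42.666667
V = 42.666667 * pi
V = 134.04
134.04 mm^3


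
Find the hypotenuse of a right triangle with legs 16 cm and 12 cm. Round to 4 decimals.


Shape: right triangle
Legs a = 16 cm, b = 12 cm
Formula: c = sqrt(a^2 + b^2)
a^2 = 256, b^2 = 144
a^2 + b^2 = 400
c = sqrt(400)
c = 20.0
20 cm


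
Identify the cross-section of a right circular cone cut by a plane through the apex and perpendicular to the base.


Solid: right circular cone
Cutting plane: through the apex and perpendicular to the base
Visualize the intersection of the plane with the solid's surface.
The boundary of the cut region is a isosceles triangle.
isosceles triangle


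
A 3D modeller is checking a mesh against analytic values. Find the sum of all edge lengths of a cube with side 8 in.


Shape: cube
Side s = 8 in
A cube has 12 edges, all equal.
Formula: total edge length = 12 * s
Total = 12 * 8
Total = 96
96 in


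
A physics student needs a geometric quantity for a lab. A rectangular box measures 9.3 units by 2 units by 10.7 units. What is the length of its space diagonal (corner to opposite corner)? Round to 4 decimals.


Shape: rectangular box (space diagonal)
l = 9.3 units, w = 2 units, h = 10.7 units
Visualize: the diagonal of the base, then a right triangle with that diagonal and the height.
Formula: d = sqrt(l^2 + w^2 + h^2)
l^2 + w^2 + h^2 = 86.49 + 4 + 114.49 = 204.98
d = sqrt(204.98)
d = 14.3171
14.3171 units


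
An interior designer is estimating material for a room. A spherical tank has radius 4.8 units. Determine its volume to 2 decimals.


Shape: sphere
Radius r = 4.8 units
Formula: V = (4/3) * pi * r^3
r^3 = 110.592
(4/3) * 110.592 = 147.456
V = 147.456 * pi
V = 463.25
463.25 units^3


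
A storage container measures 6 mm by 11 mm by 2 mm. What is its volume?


Shape: rectangular prism
l = 6 mm, w = 11 mm, h = 2 mm
Formula: V = l * w * h
V = 6 * 11 * 2
V = 66 * 2
V = 132
132 mm^3


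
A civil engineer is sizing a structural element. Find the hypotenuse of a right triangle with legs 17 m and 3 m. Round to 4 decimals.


Shape: right triangle
Legs a = 17 m, b = 3 m
Formula: c = sqrt(a^2 + b^2)
a^2 = 289, b^2 = 9
a^2 + b^2 = 298
c = sqrt(298)
c = 17.2627
17.2627 m


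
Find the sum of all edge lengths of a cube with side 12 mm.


Shape: cube
Side s = 12 mm
A cube has 12 edges, all equal.
Formula: total edge length = 12 * s
Total = 12 * 12
Total = 144
144 mm


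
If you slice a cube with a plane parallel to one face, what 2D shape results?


Solid: cube
Cutting plane: parallel to one face
Visualize the intersection of the plane with the solid's surface.
The boundary of the cut region is a square.
square


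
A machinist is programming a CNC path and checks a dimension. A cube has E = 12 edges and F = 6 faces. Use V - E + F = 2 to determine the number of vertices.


Polyhedron: cube
Euler's formula for convex polyhedra: V - E + F = 2
Given: E = 12 edges and F = 6 faces
Solve for V:
V = 2 + E - F = 2 + 12 - 6 = 8
8 vertices


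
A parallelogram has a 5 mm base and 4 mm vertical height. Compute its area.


Shape: parallelogram
Base b = 5 mm, Height h = 4 mm
Formula: A = b * h
A = 5 * 4
A = 20
20 mm^2


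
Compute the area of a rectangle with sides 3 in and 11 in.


Shape: rectangle
Length l = 3 in, Width w = 11 in
Formula: A = l * w
A = 3 * 11
A = 33
33 in^2


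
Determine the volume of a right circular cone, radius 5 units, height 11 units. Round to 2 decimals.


Shape: cone
Radius r = 5 units, Height h = 11 units
Formula: V = (1/3) * pi * r^2 * h
r^2 = 25
pi * r^2 * h = pi * 25 * 11 = 275 * pi
V = 275 * pi / 3
V = 287.98
287.98 units^3


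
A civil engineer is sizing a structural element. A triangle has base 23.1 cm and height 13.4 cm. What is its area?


Shape: triangle
Base b = 23.1 cm, Height h = 13.4 cm
Formula: A = (1/2) * b * h
A = 0.5 * 23.1 * 13.4
A = 0.5 * 309.54
A = 154.77
154.77 cm^2


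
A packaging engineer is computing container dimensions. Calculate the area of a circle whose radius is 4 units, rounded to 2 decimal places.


Shape: circle
Radius r = 4 units
Formula: A = pi * r^2
r^2 = 4^2 = 16
A = pi * 16
A = 50.27
50.27 units^2


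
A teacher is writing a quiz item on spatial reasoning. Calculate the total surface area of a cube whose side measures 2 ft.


Shape: cube
Side s = 2 ft
A cube has 6 square faces.
Formula: SA = 6 * s^2
s^2 = 4
SA = 6 * 4
SA = 24
24 ft^2


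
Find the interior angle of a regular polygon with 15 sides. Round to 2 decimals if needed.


Shape: regular pentadecagon (15 sides)
Formula: interior angle = (n - 2) * 180 / n
(n - 2) = 13
(n - 2) * 180 = 2340
angle = 2340 / 15
angle = 156
156 degrees


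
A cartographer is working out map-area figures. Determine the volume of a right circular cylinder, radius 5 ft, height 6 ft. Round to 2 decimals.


Shape: cylinder
Radius r = 5 ft, Height h = 6 ft
Formula: V = pi * r^2 * h
r^2 = 25
V = pi * 25 * 6
V = 150 * pi
V = 471.24
471.24 ft^3


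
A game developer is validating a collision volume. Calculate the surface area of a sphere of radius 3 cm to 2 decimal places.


Shape: sphere
Radius r = 3 cm
Formula: SA = 4 * pi * r^2
r^2 = 9
SA = 4 * pi * 9
SA = 36 * pi
SA = 113.1
113.1 cm^2


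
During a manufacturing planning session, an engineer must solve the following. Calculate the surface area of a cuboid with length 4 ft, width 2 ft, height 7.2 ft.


Shape: rectangular prism
l = 4 ft, w = 2 ft, h = 7.2 ft
Formula: SA = 2(lw + lh + wh)
lw = 8, lh = 28.8, wh = 14.4
lw + lh + wh = 51.2
SA = 2 * 51.2
SA = 102.4
102.4 ft^2


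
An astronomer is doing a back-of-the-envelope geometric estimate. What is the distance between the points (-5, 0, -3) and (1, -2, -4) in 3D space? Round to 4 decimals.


3D distance between two points
P1 = (-5, 0, -3), P2 = (1, -2, -4)
Formula: d = sqrt((x2-x1)^2 + (y2-y1)^2 + (z2-z1)^2)
dx = 1 - -5 = 6
dy = -2 - 0 = -2
dz = -4 - -3 = -1
dx^2 + dy^2 + dz^2 = 36 + 4 + 1 = 41
d = sqrt(41)
d = 6.4031
6.4031 units


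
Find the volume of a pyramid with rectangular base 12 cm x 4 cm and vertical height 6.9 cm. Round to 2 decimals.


Shape: rectangular pyramid
Base: 12 cm x 4 cm, Height h = 6.9 cm
Formula: V = (1/3) * base_area * h
base_area = 12 * 4 = 48
base_area * h = 48 * 6.9 = 331.2
V = 331.2 / 3
V = 110.4
110.4 cm^3


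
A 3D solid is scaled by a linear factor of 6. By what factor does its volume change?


Linear scale factor k = 6
Rule: under a linear scaling by k, volumes scale by k^3.
k^3 = 6 * 6 * 6
k^3 = 36 * 6
k^3 = 216
Volume scales by a factor of 216.
216 (dimensionless)


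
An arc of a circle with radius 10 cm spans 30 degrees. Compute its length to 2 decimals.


Shape: circular arc
Radius r = 10 cm, Angle = 30 degrees
Formula: L = (angle/360) * 2 * pi * r
2 * pi * r = 20 * pi
L = (30/360) * 20 * pi
L = 1.666667 * pi
L = 5.24
5.24 cm


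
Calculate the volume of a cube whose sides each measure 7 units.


Shape: cube
Side s = 7 units
Formula: V = s^3
V = 7 * 7 * 7
V = 49 * 7
V = 343
343 units^3


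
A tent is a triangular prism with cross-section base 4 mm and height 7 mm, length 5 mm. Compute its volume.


Shape: triangular prism
Triangle base = 4 mm, triangle height = 7 mm, prism length L = 5 mm
Formula: V = (1/2 * b * h_tri) * L
Cross-section area = 0.5 * 4 * 7 = 14
V = 14 * 5
V = 70
70 mm^3


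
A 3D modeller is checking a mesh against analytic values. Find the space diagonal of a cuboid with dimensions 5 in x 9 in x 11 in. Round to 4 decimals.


Shape: rectangular box (space diagonal)
l = 5 in, w = 9 in, h = 11 in
Visualize: the diagonal of the base, then a right triangle with that diagonal and the height.
Formula: d = sqrt(l^2 + w^2 + h^2)
l^2 + w^2 + h^2 = 25 + 81 + 121 = 227
d = sqrt(227)
d = 15.0665
15.0665 in


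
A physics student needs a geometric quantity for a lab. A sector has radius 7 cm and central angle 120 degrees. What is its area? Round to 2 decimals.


Shape: circular sector
Radius r = 7 cm, Angle = 120 degrees
Formula: A = (angle/360) * pi * r^2
r^2 = 49
Fraction of circle = 120/360
A = (120/360) * pi * 49
A = 16.333333 * pi
A = 51.31
51.31 cm^2


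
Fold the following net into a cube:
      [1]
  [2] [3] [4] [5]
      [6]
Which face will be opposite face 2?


Net: cross layout. Take square 3 as the base (bottom).
Fold the four squares in the horizontal row up around 3: 2 -> left, 4 -> right, 5 wraps to the top.
Fold 1 and 6 up from 3: 1 -> back, 6 -> front.
Opposite pairs are therefore: (1, 6), (2, 4), (3, 5).
Face 2 is opposite face 4.
face 4


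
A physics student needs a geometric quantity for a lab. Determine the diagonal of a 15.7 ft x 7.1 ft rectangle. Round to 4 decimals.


Shape: rectangle (diagonal via Pythagoras)
Sides: 15.7 ft and 7.1 ft
Formula: d = sqrt(l^2 + w^2)
l^2 = 246.49, w^2 = 50.41
l^2 + w^2 = 296.9
d = sqrt(296.9)
d = 17.2308
17.2308 ft


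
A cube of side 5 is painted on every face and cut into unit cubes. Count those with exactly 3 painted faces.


Large cube: 5 x 5 x 5, cut into unit cubes.
Cubes with 3 painted faces are at the corners. A cube always has 8 corners.
Count = 8
8 unit cubes


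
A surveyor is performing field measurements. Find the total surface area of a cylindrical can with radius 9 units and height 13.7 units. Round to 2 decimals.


Shape: closed cylinder
Radius r = 9 units, Height h = 13.7 units
Formula: SA = 2*pi*r^2 + 2*pi*r*h = 2*pi*r*(r + h)
r + h = 22.7
2 * r * (r + h) = 2 * 9 * 22.7 = 408.6
SA = 408.6 * pi
SA = 1283.65
1283.65 units^2


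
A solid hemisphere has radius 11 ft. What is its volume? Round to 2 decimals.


Shape: hemisphere (half of a sphere)
Radius r = 11 ft
Formula: V = (1/2) * (4/3) * pi * r^3 = (2/3) * pi * r^3
r^3 = 1331
(2/3) * 1331 = 887.333333
V = 887.333333 * pi
V = 2787.64
2787.64 ft^3


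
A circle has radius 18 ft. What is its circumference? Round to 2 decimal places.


Shape: circle
Radius r = 18 ft
Formula: C = 2 * pi * r
C = 2 * pi * 18
C = 36 * pi
C = 113.1
113.1 ft


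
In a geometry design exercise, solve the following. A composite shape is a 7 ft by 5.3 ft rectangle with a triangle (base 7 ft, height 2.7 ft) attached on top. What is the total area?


Composite shape: rectangle + triangle
Rectangle area = 7 * 5.3 = 37.1
Triangle area = 0.5 * 7 * 2.7 = 9.45
Total = 37.1 + 9.45
Total = 46.55
46.55 ft^2


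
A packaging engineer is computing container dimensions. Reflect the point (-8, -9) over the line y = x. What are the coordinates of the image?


Transformation: reflection
Original point: (-8, -9)
Rule for reflection over y = x: (x, y) -> (y, x)
Apply: (-8, -9) -> (-9, -8)
(-9, -8)


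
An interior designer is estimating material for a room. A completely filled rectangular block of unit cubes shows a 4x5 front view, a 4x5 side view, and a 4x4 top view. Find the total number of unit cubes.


Orthographic views of a solid rectangular block:
Front view 4 x 5 -> length = 4, height = 5
Side view 4 x 5 -> width = 4, height = 5 (consistent)
Top view 4 x 4 -> confirms length = 4, width = 4
The block is 4 x 4 x 5.
Total unit cubes = 4 * 4 * 5 = 80
80 unit cubes


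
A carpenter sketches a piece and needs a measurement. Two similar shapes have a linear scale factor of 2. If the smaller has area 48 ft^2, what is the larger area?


Linear scale factor k = 2
Original area = 48 ft^2
Rule: under a linear scaling by k, areas scale by k^2.
k^2 = 2^2 = 4
New area = 48 * 4
New area = 192
192 ft^2


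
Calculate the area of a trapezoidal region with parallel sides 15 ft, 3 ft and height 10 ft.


Shape: trapezoid
Parallel sides a = 15 ft, b = 3 ft; Height h = 10 ft
Formula: A = (a + b) * h / 2
a + b = 15 + 3 = 18
A = 18 * 10 / 2
A = 180 / 2
A = 90
90 ft^2


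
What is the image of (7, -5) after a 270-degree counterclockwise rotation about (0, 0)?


Transformation: rotation about the origin
Original point: (7, -5)
Rule for 270 deg counterclockwise: (x, y) -> (y, -x)
Apply: (7, -5) -> (-5, -7)
(-5, -7)


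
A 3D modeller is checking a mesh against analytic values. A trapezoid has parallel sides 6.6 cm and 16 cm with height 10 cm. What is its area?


Shape: trapezoid
Parallel sides a = 6.6 cm, b = 16 cm; Height h = 10 cm
Formula: A = (a + b) * h / 2
a + b = 6.6 + 16 = 22.6
A = 22.6 * 10 / 2
A = 226 / 2
A = 113
113 cm^2


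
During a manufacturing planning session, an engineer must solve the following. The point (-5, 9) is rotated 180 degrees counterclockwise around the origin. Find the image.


Transformation: rotation about the origin
Original point: (-5, 9)
Rule for 180 deg: (x, y) -> (-x, -y)
Apply: (-5, 9) -> (5, -9)
(5, -9)


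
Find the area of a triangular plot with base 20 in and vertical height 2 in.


Shape: triangle
Base b = 20 in, Height h = 2 in
Formula: A = (1/2) * b * h
A = 0.5 * 20 * 2
A = 0.5 * 40
A = 20
20 in^2


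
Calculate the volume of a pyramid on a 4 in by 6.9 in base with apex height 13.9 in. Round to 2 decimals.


Shape: rectangular pyramid
Base: 4 in x 6.9 in, Height h = 13.9 in
Formula: V = (1/3) * base_area * h
base_area = 4 * 6.9 = 27.6
base_area * h = 27.6 * 13.9 = 383.64
V = 383.64 / 3
V = 127.88
127.88 in^3


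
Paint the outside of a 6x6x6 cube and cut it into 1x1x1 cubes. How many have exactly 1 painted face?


Large cube: 6 x 6 x 6, cut into unit cubes.
n = 6, so n - 2 = 4
Cubes with 1 painted face lie in the interior of each face.
A cube has 6 faces; each contributes (n - 2)^2 = 16 such cubes.
Count = 6 * 16 = 96
96 unit cubes


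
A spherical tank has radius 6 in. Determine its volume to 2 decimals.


Shape: sphere
Radius r = 6 in
Formula: V = (4/3) * pi * r^3
r^3 = 216
(4/3) * 216 = 288
V = 288 * pi
V = 904.78
904.78 in^3


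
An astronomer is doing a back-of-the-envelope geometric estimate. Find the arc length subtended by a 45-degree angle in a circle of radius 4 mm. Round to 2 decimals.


Shape: circular arc
Radius r = 4 mm, Angle = 45 degrees
Formula: L = (angle/360) * 2 * pi * r
2 * pi * r = 8 * pi
L = (45/360) * 8 * pi
L = 1 * pi
L = 3.14
3.14 mm


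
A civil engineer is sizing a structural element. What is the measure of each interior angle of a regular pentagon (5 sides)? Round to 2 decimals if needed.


Shape: regular pentagon (5 sides)
Formula: interior angle = (n - 2) * 180 / n
(n - 2) = 3
(n - 2) * 180 = 540
angle = 540 / 5
angle = 108
108 degrees


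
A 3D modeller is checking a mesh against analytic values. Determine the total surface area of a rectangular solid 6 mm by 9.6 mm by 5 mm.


Shape: rectangular prism
l = 6 mm, w = 9.6 mm, h = 5 mm
Formula: SA = 2(lw + lh + wh)
lw = 57.6, lh = 30, wh = 48
lw + lh + wh = 135.6
SA = 2 * 135.6
SA = 271.2
271.2 mm^2


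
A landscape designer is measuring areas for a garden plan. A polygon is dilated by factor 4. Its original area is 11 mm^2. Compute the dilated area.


Linear scale factor k = 4
Original area = 11 mm^2
Rule: under a linear scaling by k, areas scale by k^2.
k^2 = 4^2 = 16
New area = 11 * 16
New area = 176
176 mm^2


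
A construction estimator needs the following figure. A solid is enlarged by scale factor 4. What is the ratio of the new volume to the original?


Linear scale factor k = 4
Rule: under a linear scaling by k, volumes scale by k^3.
k^3 = 4 * 4 * 4
k^3 = 16 * 4
k^3 = 64
Volume scales by a factor of 64.
64 (dimensionless)


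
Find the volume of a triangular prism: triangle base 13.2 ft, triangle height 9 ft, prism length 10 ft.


Shape: triangular prism
Triangle base = 13.2 ft, triangle height = 9 ft, prism length L = 10 ft
Formula: V = (1/2 * b * h_tri) * L
Cross-section area = 0.5 * 13.2 * 9 = 59.4
V = 59.4 * 10
V = 594
594 ft^3


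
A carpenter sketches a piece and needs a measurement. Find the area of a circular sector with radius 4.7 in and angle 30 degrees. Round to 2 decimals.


Shape: circular sector
Radius r = 4.7 in, Angle = 30 degrees
Formula: A = (angle/360) * pi * r^2
r^2 = 22.09
Fraction of circle = 30/360
A = (30/360) * pi * 22.09
A = 1.840833 * pi
A = 5.78
5.78 in^2


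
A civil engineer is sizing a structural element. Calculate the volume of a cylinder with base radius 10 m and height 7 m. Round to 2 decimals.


Shape: cylinder
Radius r = 10 m, Height h = 7 m
Formula: V = pi * r^2 * h
r^2 = 100
V = pi * 100 * 7
V = 700 * pi
V = 2199.11
2199.11 m^3


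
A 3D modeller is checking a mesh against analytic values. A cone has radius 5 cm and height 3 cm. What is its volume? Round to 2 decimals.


Shape: cone
Radius r = 5 cm, Height h = 3 cm
Formula: V = (1/3) * pi * r^2 * h
r^2 = 25
pi * r^2 * h = pi * 25 * 3 = 75 * pi
V = 75 * pi / 3
V = 78.54
78.54 cm^3


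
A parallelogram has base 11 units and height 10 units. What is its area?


Shape: parallelogram
Base b = 11 units, Height h = 10 units
Formula: A = b * h
A = 11 * 10
A = 110
110 units^2


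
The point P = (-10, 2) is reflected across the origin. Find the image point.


Transformation: reflection
Original point: (-10, 2)
Rule for reflection through the origin: (x, y) -> (-x, -y)
Apply: (-10, 2) -> (10, -2)
(10, -2)


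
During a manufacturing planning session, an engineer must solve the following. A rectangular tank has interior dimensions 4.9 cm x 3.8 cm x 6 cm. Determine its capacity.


Shape: rectangular prism
l = 4.9 cm, w = 3.8 cm, h = 6 cm
Formula: V = l * w * h
V = 4.9 * 3.8 * 6
V = 18.62 * 6
V = 111.72
111.72 cm^3


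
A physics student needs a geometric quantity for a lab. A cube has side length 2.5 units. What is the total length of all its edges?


Shape: cube
Side s = 2.5 units
A cube has 12 edges, all equal.
Formula: total edge length = 12 * s
Total = 12 * 2.5
Total = 30
30 units


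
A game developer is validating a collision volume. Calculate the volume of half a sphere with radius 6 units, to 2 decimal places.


Shape: hemisphere (half of a sphere)
Radius r = 6 units
Formula: V = (1/2) * (4/3) * pi * r^3 = (2/3) * pi * r^3
r^3 = 216
(2/3) * 216 = 144
V = 144 * pi
V = 452.39
452.39 units^3


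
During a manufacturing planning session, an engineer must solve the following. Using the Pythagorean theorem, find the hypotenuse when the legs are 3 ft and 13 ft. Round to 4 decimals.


Shape: right triangle
Legs a = 3 ft, b = 13 ft
Formula: c = sqrt(a^2 + b^2)
a^2 = 9, b^2 = 169
a^2 + b^2 = 178
c = sqrt(178)
c = 13.3417
13.3417 ft


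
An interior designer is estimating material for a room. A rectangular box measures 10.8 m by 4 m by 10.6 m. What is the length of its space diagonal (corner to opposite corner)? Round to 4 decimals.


Shape: rectangular box (space diagonal)
l = 10.8 m, w = 4 m, h = 10.6 m
Visualize: the diagonal of the base, then a right triangle with that diagonal and the height.
Formula: d = sqrt(l^2 + w^2 + h^2)
l^2 + w^2 + h^2 = 116.64 + 16 + 112.36 = 245
d = sqrt(245)
d = 15.6525
15.6525 m


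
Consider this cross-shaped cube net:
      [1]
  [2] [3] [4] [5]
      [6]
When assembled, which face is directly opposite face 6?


Net: cross layout. Take square 3 as the base (bottom).
Fold the four squares in the horizontal row up around 3: 2 -> left, 4 -> right, 5 wraps to the top.
Fold 1 and 6 up from 3: 1 -> back, 6 -> front.
Opposite pairs are therefore: (1, 6), (2, 4), (3, 5).
Face 6 is opposite face 1.
face 1


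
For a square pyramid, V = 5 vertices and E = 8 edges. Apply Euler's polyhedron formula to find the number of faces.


Polyhedron: square pyramid
Euler's formula for convex polyhedra: V - E + F = 2
Given: V = 5 vertices and E = 8 edges
Solve for F:
F = 2 + E - V = 2 + 8 - 5 = 5
5 faces


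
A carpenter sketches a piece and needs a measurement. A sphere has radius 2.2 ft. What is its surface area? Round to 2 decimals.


Shape: sphere
Radius r = 2.2 ft
Formula: SA = 4 * pi * r^2
r^2 = 4.84
SA = 4 * pi * 4.84
SA = 19.36 * pi
SA = 60.82
60.82 ft^2


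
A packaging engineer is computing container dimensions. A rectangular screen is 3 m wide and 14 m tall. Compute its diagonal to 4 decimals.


Shape: rectangle (diagonal via Pythagoras)
Sides: 3 m and 14 m
Formula: d = sqrt(l^2 + w^2)
l^2 = 9, w^2 = 196
l^2 + w^2 = 205
d = sqrt(205)
d = 14.3178
14.3178 m


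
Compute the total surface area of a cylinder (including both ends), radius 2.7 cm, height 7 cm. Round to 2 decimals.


Shape: closed cylinder
Radius r = 2.7 cm, Height h = 7 cm
Formula: SA = 2*pi*r^2 + 2*pi*r*h = 2*pi*r*(r + h)
r + h = 9.7
2 * r * (r + h) = 2 * 2.7 * 9.7 = 52.38
SA = 52.38 * pi
SA = 164.56
164.56 cm^2


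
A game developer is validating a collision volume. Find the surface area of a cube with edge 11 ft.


Shape: cube
Side s = 11 ft
A cube has 6 square faces.
Formula: SA = 6 * s^2
s^2 = 121
SA = 6 * 121
SA = 726
726 ft^2


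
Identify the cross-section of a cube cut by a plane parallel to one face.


Solid: cube
Cutting plane: parallel to one face
Visualize the intersection of the plane with the solid's surface.
The boundary of the cut region is a square.
square


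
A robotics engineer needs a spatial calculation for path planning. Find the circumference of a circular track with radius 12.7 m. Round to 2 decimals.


Shape: circle
Radius r = 12.7 m
Formula: C = 2 * pi * r
C = 2 * pi * 12.7
C = 25.4 * pi
C = 79.8
79.8 m


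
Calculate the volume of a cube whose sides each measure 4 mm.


Shape: cube
Side s = 4 mm
Formula: V = s^3
V = 4 * 4 * 4
V = 16 * 4
V = 64
64 mm^3


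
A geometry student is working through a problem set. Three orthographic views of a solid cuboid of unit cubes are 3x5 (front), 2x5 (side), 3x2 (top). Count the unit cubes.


Orthographic views of a solid rectangular block:
Front view 3 x 5 -> length = 3, height = 5
Side view 2 x 5 -> width = 2, height = 5 (consistent)
Top view 3 x 2 -> confirms length = 3, width = 2
The block is 3 x 2 x 5.
Total unit cubes = 3 * 2 * 5 = 30
30 unit cubes


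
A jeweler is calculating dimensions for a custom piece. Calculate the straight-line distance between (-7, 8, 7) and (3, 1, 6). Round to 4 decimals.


3D distance between two points
P1 = (-7, 8, 7), P2 = (3, 1, 6)
Formula: d = sqrt((x2-x1)^2 + (y2-y1)^2 + (z2-z1)^2)
dx = 3 - -7 = 10
dy = 1 - 8 = -7
dz = 6 - 7 = -1
dx^2 + dy^2 + dz^2 = 100 + 49 + 1 = 150
d = sqrt(150)
d = 12.2474
12.2474 units


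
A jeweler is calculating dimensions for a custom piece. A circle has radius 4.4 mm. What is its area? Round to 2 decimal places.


Shape: circle
Radius r = 4.4 mm
Formula: A = pi * r^2
r^2 = 4.4^2 = 19.36
A = pi * 19.36
A = 60.82
60.82 mm^2


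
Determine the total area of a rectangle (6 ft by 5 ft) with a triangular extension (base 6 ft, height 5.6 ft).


Composite shape: rectangle + triangle
Rectangle area = 6 * 5 = 30
Triangle area = 0.5 * 6 * 5.6 = 16.8
Total = 30 + 16.8
Total = 46.8
46.8 ft^2


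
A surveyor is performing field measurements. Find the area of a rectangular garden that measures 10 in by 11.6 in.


Shape: rectangle
Length l = 10 in, Width w = 11.6 in
Formula: A = l * w
A = 10 * 11.6
A = 116
116 in^2


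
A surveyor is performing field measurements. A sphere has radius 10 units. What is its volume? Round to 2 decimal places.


Shape: sphere
Radius r = 10 units
Formula: V = (4/3) * pi * r^3
r^3 = 1000
(4/3) * 1000 = 1333.333333
V = 1333.333333 * pi
V = 4188.79
4188.79 units^3


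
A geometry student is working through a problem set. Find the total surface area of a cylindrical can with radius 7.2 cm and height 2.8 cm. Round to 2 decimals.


Shape: closed cylinder
Radius r = 7.2 cm, Height h = 2.8 cm
Formula: SA = 2*pi*r^2 + 2*pi*r*h = 2*pi*r*(r + h)
r + h = 10
2 * r * (r + h) = 2 * 7.2 * 10 = 144
SA = 144 * pi
SA = 452.39
452.39 cm^2


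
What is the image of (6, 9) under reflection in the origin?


Transformation: reflection
Original point: (6, 9)
Rule for reflection through the origin: (x, y) -> (-x, -y)
Apply: (6, 9) -> (-6, -9)
(-6, -9)


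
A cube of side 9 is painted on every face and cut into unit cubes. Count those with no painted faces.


Large cube: 9 x 9 x 9, cut into unit cubes.
n = 9, so n - 2 = 7
Unpainted cubes form the interior (n - 2)^3 block.
(n - 2)^3 = 7^3 = 343
343 unit cubes


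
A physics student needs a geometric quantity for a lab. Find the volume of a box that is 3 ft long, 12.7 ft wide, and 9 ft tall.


Shape: rectangular prism
l = 3 ft, w = 12.7 ft, h = 9 ft
Formula: V = l * w * h
V = 3 * 12.7 * 9
V = 38.1 * 9
V = 342.9
342.9 ft^3


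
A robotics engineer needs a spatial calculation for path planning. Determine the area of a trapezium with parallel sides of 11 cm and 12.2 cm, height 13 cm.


Shape: trapezoid
Parallel sides a = 11 cm, b = 12.2 cm; Height h = 13 cm
Formula: A = (a + b) * h / 2
a + b = 11 + 12.2 = 23.2
A = 23.2 * 13 / 2
A = 301.6 / 2
A = 150.8
150.8 cm^2
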